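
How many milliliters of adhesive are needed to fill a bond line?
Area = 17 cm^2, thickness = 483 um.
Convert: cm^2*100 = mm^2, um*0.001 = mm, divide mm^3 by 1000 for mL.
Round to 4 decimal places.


= (17 * 100) * (483 * 0.001) / 1000
= 0.8211 mL

0.8211


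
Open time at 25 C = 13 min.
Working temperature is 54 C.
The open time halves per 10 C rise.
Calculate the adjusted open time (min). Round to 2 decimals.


factor = 2^((54 - 25) / 10) = 7.4643
ot = 13 / 7.4643 = 1.74 min

1.74


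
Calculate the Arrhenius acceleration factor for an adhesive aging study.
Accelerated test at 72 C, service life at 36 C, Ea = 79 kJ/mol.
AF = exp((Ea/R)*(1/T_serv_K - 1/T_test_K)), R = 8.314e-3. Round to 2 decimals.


T_test = 345.15 K, T_serv = 309.15 K
Ea/R = 79 / 0.008314 = 9502.04
AF = exp(9502.04 * (1/309.15 - 1/345.15))
= 24.68

24.68


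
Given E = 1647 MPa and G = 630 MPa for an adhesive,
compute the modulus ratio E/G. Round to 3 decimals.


E/G ratio = 1647 / 630 = 2.614

2.614


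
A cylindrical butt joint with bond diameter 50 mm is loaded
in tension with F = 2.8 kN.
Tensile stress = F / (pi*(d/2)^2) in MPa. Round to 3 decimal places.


Area = pi * (50/2)^2 = 1963.4954 mm^2
Stress = 2.8*1000 / 1963.4954
= 1.426 MPa

1.426


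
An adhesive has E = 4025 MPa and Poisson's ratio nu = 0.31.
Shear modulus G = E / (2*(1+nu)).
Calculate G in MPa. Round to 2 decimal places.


G = 4025 / (2*(1+0.31))
= 4025 / 2.62
= 1536.26 MPa

1536.26


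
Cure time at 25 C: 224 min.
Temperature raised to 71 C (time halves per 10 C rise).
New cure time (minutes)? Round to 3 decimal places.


Acceleration factor = 2^(46/10) = 24.2515
New time = 224 / 24.2515 = 9.237 min

9.237


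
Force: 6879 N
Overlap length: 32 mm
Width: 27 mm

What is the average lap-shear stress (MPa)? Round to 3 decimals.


Average shear stress = F / (overlap * width)
= 6879 / (32 * 27)
= 7.962 MPa

7.962


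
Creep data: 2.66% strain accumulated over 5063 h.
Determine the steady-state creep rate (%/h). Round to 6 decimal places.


Rate = 2.66 / 5063 = 0.000525 %/h

0.000525


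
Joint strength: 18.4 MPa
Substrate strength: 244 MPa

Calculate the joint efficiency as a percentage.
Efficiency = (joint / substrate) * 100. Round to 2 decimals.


Efficiency = (18.4 / 244) * 100 = 7.54%

7.54


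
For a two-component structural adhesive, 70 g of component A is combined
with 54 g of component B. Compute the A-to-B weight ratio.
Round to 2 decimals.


Weight ratio A:B = 70 / 54
= 1.30

1.30


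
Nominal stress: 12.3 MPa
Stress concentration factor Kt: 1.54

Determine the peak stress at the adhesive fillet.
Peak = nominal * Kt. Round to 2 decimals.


Peak stress = 12.3 * 1.54
= 18.94 MPa

18.94


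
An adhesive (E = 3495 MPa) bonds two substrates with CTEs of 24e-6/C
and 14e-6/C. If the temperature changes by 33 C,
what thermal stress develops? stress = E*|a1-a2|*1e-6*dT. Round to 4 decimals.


Stress = 3495 * |24 - 14| * 1e-6 * 33
= 1.1534 MPa

1.1534


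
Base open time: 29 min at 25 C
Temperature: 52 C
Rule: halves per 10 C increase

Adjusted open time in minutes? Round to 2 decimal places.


Acceleration = 2^((52-25)/10) = 6.4980
Open time = 29 / 6.4980 = 4.46 min

4.46


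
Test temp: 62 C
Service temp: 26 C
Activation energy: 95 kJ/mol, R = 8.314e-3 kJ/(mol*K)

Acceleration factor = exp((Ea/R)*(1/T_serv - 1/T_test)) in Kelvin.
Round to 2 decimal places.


AF = exp((95/0.008314)*(1/299.15 - 1/335.15))
= 60.51

60.51


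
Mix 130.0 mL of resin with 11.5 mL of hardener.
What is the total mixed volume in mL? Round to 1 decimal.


Total = 130.0 + 11.5 = 141.5 mL

141.5


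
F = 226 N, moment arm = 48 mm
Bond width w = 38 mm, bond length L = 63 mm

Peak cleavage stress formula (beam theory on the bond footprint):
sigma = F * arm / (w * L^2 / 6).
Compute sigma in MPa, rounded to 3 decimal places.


sigma = (226 * 48) / (38 * 3969 / 6)
= 10848 * 6 / 150822
= 65088 / 150822
= 0.432 MPa

0.432


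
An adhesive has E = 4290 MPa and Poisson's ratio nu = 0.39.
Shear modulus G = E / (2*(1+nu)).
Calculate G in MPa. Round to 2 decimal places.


G = 4290 / (2*(1+0.39))
= 4290 / 2.78
= 1543.17 MPa

1543.17


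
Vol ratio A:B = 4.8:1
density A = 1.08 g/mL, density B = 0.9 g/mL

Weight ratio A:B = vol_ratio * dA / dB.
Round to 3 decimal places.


Weight ratio = 4.8 * 1.08 / 0.9
= 5.760

5.760


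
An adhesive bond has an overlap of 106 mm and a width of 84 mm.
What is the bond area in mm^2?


Bond area = overlap * width
= 106 * 84
= 8904 mm^2

8904


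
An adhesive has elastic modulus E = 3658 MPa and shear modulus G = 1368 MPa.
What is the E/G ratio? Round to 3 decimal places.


E/G = 3658 / 1368 = 2.674

2.674


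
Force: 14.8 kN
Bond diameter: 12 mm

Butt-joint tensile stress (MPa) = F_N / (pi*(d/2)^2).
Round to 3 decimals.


F_N = 14.8 * 1000 = 14800.0 N
A = pi*(6.0)^2 = 113.0973 mm^2
stress = 14800.0 / 113.0973 = 130.861 MPa

130.861


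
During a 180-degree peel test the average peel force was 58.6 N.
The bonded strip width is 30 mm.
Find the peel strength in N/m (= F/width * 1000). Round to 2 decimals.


Peel strength = F/width * 1000
= 58.6 / 30 * 1000
= 1953.33 N/m

1953.33


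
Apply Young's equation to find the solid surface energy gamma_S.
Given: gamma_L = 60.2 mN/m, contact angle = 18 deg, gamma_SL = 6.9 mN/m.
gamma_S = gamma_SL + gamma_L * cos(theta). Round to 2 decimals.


theta_rad = 18 * pi/180 = 0.314159
gamma_S = 6.9 + 60.2 * cos(0.314159)
= 64.15 mN/m

64.15


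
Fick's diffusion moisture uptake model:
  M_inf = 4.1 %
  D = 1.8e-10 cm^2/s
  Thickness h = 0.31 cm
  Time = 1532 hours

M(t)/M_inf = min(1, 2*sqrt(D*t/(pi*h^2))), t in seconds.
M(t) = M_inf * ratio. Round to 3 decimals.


t_sec = 1532 * 3600 = 5515200
ratio = 2*sqrt(1.8e-10*5515200/(pi*0.31^2))
= min(1, 0.114686)
= 0.114686
M(t) = 4.1 * 0.114686 = 0.470 %

0.470


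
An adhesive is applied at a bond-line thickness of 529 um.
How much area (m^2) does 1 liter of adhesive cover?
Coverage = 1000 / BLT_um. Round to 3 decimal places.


Coverage = 1000 / 529 = 1.890 m^2

1.890


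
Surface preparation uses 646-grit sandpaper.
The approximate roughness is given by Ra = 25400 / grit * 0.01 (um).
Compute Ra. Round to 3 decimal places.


Ra = 25400 / 646 * 0.01
= 254 / 646
= 0.393 um

0.393


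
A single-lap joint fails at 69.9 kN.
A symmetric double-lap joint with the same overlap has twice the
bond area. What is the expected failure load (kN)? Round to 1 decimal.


Double-lap load = 2 * 69.9 = 139.8 kN

139.8


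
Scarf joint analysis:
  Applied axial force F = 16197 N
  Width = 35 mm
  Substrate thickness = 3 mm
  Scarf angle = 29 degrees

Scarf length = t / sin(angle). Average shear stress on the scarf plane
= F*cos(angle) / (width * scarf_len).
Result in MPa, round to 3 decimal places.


Scarf length = 3 / sin(29 deg) = 6.1880 mm
cos(29 deg) = 0.874620
Shear = 16197 * 0.874620 / (35 * 6.1880)
= 65.409 MPa

65.409


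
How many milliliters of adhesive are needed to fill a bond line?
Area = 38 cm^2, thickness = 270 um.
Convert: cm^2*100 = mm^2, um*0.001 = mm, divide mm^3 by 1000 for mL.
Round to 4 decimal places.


= (38 * 100) * (270 * 0.001) / 1000
= 1.0260 mL

1.0260


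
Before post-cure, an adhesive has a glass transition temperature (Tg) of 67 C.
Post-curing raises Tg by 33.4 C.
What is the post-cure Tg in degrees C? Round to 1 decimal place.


Tg_post = Tg_base + delta_Tg
= 67 + 33.4
= 100.4 C

100.4


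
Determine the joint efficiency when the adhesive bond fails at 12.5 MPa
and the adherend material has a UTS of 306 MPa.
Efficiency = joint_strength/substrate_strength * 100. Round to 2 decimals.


Joint efficiency = 12.5 / 306 * 100
= 4.08%

4.08


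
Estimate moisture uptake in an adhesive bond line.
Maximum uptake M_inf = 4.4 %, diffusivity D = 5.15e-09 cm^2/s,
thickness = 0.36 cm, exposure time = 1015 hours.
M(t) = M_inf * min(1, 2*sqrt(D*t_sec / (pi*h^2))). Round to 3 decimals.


Convert time: 1015 h = 3654000 s
ratio = min(1, 2*sqrt(5.15e-09*3654000/(pi*0.36^2)))
= 0.429972
M(t) = 4.4 * 0.429972 = 1.892%

1.892


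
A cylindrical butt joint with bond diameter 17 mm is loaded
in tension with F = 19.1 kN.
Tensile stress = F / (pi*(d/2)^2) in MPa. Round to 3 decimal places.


Area = pi * (17/2)^2 = 226.9801 mm^2
Stress = 19.1*1000 / 226.9801
= 84.148 MPa

84.148


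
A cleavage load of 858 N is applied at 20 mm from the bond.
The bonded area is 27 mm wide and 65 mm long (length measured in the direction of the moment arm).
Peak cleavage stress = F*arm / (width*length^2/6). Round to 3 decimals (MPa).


Moment = 858 * 20 = 17160 N*mm
Section modulus = 27 * 4225 / 6 = 114075 / 6 mm^3
Stress = 17160 / (114075 / 6) = 102960 / 114075
= 0.903 MPa

0.903


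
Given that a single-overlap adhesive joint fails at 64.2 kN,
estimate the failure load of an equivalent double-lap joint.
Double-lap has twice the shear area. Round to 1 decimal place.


Double-lap factor = 2
Expected load = 64.2 * 2 = 128.4 kN

128.4


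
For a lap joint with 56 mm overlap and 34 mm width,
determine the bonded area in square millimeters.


Area = 56 * 34 = 1904 mm^2

1904


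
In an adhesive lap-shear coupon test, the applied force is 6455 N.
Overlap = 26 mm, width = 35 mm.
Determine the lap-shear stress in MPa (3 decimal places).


stress = F / (overlap * width)
= 6455 / (26 * 35)
= 7.093 MPa

7.093


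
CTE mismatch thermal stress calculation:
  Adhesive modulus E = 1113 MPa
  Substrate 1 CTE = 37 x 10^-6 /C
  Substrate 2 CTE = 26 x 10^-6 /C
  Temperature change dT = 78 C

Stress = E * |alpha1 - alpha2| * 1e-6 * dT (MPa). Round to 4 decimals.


delta_alpha = |37 - 26| = 11 x 10^-6/C
Stress = 1113 * 11e-6 * 78
= 0.9550 MPa

0.9550


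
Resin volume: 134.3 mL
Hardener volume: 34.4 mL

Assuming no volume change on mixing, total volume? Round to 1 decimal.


V_total = 134.3 + 34.4 = 168.7 mL

168.7


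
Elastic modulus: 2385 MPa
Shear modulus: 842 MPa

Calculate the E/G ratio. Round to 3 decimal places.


E / G = 2385 / 842 = 2.833

2.833


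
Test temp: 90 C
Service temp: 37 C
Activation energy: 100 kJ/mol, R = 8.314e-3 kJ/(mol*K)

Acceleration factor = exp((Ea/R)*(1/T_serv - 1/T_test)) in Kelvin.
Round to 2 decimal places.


AF = exp((100/0.008314)*(1/310.15 - 1/363.15))
= 287.12

287.12


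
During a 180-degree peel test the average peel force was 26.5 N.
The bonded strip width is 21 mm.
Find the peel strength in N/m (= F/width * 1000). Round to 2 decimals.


Peel strength = F/width * 1000
= 26.5 / 21 * 1000
= 1261.90 N/m

1261.90


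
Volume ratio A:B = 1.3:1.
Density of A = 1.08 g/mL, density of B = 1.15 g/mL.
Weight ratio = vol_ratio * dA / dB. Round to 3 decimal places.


Wt ratio = 1.3 * 1.08 / 1.15
= 1.221

1.221


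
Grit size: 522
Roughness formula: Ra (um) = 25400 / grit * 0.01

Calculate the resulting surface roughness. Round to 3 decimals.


Ra = 25400 / 522 * 0.01
= 0.487 um

0.487


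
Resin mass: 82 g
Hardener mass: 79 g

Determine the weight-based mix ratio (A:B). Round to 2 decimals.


Ratio = 82 / 79 = 1.04

1.04


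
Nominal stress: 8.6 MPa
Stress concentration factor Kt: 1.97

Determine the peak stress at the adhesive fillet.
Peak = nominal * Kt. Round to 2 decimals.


Peak stress = 8.6 * 1.97
= 16.94 MPa

16.94


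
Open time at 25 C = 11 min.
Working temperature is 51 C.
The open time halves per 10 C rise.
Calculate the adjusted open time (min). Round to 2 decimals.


factor = 2^((51 - 25) / 10) = 6.0629
ot = 11 / 6.0629 = 1.81 min

1.81


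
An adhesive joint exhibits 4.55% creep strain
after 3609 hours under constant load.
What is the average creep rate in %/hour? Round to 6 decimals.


Creep rate = strain / time
= 4.55 / 3609
= 0.001261 %/h

0.001261


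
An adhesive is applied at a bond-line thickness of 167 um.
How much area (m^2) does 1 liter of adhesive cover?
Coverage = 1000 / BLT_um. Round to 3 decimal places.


Coverage = 1000 / 167 = 5.988 m^2

5.988


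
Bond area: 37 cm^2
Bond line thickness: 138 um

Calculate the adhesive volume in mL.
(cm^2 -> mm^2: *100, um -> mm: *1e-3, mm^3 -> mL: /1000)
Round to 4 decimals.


V = 37*100 * 138*1e-3 / 1000
= 0.5106 mL

0.5106


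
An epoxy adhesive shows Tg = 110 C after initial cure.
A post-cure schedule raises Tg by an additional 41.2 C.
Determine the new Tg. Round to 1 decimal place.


New Tg = 110 + 41.2
= 151.2 C

151.2


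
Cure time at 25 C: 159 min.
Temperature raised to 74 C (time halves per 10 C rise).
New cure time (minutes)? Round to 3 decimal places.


Acceleration factor = 2^(49/10) = 29.8571
New time = 159 / 29.8571 = 5.325 min

5.325


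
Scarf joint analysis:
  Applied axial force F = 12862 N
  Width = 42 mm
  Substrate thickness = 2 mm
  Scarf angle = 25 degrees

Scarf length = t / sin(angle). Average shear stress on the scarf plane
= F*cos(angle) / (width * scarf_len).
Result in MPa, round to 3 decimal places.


Scarf length = 2 / sin(25 deg) = 4.7324 mm
cos(25 deg) = 0.906308
Shear = 12862 * 0.906308 / (42 * 4.7324)
= 58.648 MPa

58.648


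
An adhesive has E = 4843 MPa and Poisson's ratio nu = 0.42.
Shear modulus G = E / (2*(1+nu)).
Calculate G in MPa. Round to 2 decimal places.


G = 4843 / (2*(1+0.42))
= 4843 / 2.84
= 1705.28 MPa

1705.28


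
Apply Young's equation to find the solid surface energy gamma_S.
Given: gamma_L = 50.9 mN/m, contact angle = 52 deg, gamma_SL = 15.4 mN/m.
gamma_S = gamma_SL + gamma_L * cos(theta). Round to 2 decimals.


theta_rad = 52 * pi/180 = 0.907571
gamma_S = 15.4 + 50.9 * cos(0.907571)
= 46.74 mN/m

46.74


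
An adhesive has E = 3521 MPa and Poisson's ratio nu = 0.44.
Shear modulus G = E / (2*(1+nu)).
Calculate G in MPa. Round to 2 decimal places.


G = 3521 / (2*(1+0.44))
= 3521 / 2.88
= 1222.57 MPa

1222.57


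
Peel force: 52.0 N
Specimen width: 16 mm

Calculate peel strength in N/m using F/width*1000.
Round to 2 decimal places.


Peel strength = 52.0 / 16 * 1000 = 3250.00 N/m

3250.00


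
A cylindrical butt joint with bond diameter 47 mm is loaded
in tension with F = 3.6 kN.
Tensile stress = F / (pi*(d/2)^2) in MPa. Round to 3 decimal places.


Area = pi * (47/2)^2 = 1734.9445 mm^2
Stress = 3.6*1000 / 1734.9445
= 2.075 MPa

2.075


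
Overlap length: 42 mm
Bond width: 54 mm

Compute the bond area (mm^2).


Bond area = 42 * 54 = 2268 mm^2

2268


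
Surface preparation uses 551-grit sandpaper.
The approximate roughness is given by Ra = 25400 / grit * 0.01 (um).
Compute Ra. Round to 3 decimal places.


Ra = 25400 / 551 * 0.01
= 254 / 551
= 0.461 um

0.461


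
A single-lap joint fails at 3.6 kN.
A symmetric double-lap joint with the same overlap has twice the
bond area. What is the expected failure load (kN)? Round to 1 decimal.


Double-lap load = 2 * 3.6 = 7.2 kN

7.2


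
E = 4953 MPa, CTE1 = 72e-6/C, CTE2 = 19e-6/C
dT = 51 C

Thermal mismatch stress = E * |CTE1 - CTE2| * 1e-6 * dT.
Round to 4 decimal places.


= 4953 * 53e-6 * 51
= 13.3880 MPa

13.3880


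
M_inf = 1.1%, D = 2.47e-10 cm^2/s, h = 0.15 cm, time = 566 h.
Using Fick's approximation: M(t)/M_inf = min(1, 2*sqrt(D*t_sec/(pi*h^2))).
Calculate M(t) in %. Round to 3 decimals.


t = 2037600 s
ratio = min(1, 2*sqrt(2.47e-10*2037600/(pi*0.0225)))
= 0.168761
M(t) = 1.1 * 0.168761 = 0.186%

0.186


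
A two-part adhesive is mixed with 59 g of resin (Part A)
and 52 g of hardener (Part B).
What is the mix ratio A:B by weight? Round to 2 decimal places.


Mix ratio = mass_A / mass_B
= 59 / 52
= 1.13

1.13


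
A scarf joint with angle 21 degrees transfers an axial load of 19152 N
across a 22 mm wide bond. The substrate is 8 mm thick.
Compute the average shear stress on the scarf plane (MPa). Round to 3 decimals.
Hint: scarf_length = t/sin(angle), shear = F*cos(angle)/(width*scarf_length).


scarf_length = 8 / sin(21 deg) = 22.3234 mm
cos(21 deg) = 0.933580
shear stress = 19152 * 0.933580 / (22 * 22.3234)
= 36.407 MPa

36.407


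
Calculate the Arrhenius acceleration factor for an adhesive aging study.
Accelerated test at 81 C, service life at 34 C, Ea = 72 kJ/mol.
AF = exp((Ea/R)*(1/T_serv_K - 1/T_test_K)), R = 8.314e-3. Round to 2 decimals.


T_test = 354.15 K, T_serv = 307.15 K
Ea/R = 72 / 0.008314 = 8660.09
AF = exp(8660.09 * (1/307.15 - 1/354.15))
= 42.17

42.17


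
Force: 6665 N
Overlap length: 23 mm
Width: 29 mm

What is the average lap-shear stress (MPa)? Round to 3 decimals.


Average shear stress = F / (overlap * width)
= 6665 / (23 * 29)
= 9.993 MPa

9.993


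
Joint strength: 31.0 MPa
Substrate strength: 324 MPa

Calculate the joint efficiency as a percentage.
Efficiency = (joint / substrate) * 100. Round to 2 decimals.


Efficiency = (31.0 / 324) * 100 = 9.57%

9.57


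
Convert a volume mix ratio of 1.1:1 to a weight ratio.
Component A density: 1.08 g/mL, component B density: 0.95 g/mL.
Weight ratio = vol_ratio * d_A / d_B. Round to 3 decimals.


= 1.1 * 1.08 / 0.95 = 1.251

1.251


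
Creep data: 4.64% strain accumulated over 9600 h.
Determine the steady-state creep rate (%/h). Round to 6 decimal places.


Rate = 4.64 / 9600 = 0.000483 %/h

0.000483


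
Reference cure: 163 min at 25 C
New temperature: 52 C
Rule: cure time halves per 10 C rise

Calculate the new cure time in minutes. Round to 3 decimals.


factor = 2^((52-25)/10) = 6.4980
t_new = 163 / 6.4980 = 25.085 min

25.085


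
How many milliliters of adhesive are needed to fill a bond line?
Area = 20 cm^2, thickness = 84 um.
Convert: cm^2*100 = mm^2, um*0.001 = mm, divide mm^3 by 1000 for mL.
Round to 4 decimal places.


= (20 * 100) * (84 * 0.001) / 1000
= 0.1680 mL

0.1680


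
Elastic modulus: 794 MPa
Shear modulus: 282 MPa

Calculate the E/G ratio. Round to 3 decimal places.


E / G = 794 / 282 = 2.816

2.816


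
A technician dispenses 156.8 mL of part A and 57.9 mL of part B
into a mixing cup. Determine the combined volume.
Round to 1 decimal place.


Combined volume = 156.8 + 57.9
= 214.7 mL

214.7


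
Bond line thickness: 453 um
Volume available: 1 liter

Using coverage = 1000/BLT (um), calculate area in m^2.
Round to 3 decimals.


1 L = 1e6 mm^3, thickness = 453 um = 0.453 mm
Area = 1e6 / 0.453 mm^2 = (1e6 / 0.453) / 1e6 m^2 = 1000 / 453 m^2
= 2.208 m^2

2.208


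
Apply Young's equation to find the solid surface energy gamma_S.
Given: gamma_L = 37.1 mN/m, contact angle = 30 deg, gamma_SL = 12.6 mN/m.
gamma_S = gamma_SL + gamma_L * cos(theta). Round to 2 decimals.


theta_rad = 30 * pi/180 = 0.523599
gamma_S = 12.6 + 37.1 * cos(0.523599)
= 44.73 mN/m

44.73


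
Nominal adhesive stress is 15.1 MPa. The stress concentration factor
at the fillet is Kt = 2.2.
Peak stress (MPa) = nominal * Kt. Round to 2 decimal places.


Peak = 15.1 * 2.2 = 33.22 MPa

33.22


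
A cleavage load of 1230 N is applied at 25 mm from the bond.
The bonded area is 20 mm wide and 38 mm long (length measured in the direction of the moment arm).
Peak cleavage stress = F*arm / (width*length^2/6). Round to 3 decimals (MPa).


Moment = 1230 * 25 = 30750 N*mm
Section modulus = 20 * 1444 / 6 = 28880 / 6 mm^3
Stress = 30750 / (28880 / 6) = 184500 / 28880
= 6.389 MPa

6.389


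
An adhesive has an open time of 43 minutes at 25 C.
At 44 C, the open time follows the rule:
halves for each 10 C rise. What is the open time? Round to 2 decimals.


Factor = 2^((44-25)/10) = 3.7321
Open time = 43 / 3.7321 = 11.52 min

11.52


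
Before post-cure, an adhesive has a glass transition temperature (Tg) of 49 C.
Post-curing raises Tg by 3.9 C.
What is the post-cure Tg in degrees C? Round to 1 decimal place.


Tg_post = Tg_base + delta_Tg
= 49 + 3.9
= 52.9 C

52.9


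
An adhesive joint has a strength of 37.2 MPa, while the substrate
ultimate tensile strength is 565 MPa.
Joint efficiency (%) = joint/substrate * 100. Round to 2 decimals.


Efficiency = 37.2 / 565 * 100
= 6.58%

6.58


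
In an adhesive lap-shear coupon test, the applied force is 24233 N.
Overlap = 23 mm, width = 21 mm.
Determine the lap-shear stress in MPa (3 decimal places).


stress = F / (overlap * width)
= 24233 / (23 * 21)
= 50.172 MPa

50.172


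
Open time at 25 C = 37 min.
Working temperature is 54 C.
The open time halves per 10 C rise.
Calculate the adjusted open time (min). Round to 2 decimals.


factor = 2^((54 - 25) / 10) = 7.4643
ot = 37 / 7.4643 = 4.96 min

4.96


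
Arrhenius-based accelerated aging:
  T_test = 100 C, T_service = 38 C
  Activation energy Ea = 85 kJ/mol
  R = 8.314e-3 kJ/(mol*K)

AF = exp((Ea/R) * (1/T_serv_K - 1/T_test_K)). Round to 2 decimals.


T_test_K = 373.15, T_serv_K = 311.15
AF = exp((85/8.314e-3) * (1/311.15 - 1/373.15))
= 234.96

234.96


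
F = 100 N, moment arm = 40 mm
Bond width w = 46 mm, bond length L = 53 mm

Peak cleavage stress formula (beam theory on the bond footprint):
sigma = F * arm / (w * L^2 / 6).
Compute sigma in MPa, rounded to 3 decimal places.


sigma = (100 * 40) / (46 * 2809 / 6)
= 4000 * 6 / 129214
= 24000 / 129214
= 0.186 MPa

0.186


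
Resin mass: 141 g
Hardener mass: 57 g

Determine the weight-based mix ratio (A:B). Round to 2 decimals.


Ratio = 141 / 57 = 2.47

2.47


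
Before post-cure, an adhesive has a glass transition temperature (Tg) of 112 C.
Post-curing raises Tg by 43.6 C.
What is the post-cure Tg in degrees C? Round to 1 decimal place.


Tg_post = Tg_base + delta_Tg
= 112 + 43.6
= 155.6 C

155.6


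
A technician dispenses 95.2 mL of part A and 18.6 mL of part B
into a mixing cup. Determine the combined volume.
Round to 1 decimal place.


Combined volume = 95.2 + 18.6
= 113.8 mL

113.8


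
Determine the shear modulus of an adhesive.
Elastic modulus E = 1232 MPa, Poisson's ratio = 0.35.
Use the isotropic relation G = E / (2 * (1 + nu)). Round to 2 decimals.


G = 1232 / (2*(1+0.35)) = 1232 / 2.70
= 456.30 MPa

456.30


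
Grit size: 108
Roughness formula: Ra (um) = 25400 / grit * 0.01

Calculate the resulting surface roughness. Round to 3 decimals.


Ra = 25400 / 108 * 0.01
= 2.352 um

2.352


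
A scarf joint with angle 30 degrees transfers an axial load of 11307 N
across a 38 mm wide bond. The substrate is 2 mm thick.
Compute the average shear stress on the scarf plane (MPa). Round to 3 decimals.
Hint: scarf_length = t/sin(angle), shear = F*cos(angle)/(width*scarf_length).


scarf_length = 2 / sin(30 deg) = 4.0000 mm
cos(30 deg) = 0.866025
shear stress = 11307 * 0.866025 / (38 * 4.0000)
= 64.422 MPa

64.422


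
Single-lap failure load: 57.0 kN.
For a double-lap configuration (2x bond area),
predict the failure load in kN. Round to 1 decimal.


Failure load = 57.0 * 2 = 114.0 kN

114.0


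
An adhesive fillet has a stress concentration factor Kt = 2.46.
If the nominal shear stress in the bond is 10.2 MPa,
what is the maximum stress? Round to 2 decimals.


Max stress = 10.2 * 2.46 = 25.09 MPa

25.09


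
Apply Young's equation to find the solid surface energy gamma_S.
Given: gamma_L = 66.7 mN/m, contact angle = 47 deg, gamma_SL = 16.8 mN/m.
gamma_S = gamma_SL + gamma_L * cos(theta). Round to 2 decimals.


theta_rad = 47 * pi/180 = 0.820305
gamma_S = 16.8 + 66.7 * cos(0.820305)
= 62.29 mN/m

62.29


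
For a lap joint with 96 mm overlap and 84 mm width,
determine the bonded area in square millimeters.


Area = 96 * 84 = 8064 mm^2

8064


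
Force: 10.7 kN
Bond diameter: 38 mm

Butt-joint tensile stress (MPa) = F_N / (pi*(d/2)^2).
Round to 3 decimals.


F_N = 10.7 * 1000 = 10700.0 N
A = pi*(19.0)^2 = 1134.1149 mm^2
stress = 10700.0 / 1134.1149 = 9.435 MPa

9.435


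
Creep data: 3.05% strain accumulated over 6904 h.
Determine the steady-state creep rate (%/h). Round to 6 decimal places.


Rate = 3.05 / 6904 = 0.000442 %/h

0.000442


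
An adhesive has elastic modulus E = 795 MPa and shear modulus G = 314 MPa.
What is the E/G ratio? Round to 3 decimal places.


E/G = 795 / 314 = 2.532

2.532


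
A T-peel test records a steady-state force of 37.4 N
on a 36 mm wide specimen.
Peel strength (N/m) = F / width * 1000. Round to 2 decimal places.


Peel strength = 37.4 / 36 * 1000
= 1038.89 N/m

1038.89


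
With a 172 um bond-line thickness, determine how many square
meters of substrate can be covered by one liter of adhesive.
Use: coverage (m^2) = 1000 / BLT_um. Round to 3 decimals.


Coverage = 1000 / 172 = 5.814 m^2

5.814


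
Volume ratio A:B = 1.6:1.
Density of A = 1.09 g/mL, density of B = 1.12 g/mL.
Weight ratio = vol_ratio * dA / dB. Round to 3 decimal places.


Wt ratio = 1.6 * 1.09 / 1.12
= 1.557

1.557


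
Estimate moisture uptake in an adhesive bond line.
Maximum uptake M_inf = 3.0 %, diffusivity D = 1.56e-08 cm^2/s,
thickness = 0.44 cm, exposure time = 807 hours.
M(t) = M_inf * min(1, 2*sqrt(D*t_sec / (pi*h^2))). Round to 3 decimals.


Convert time: 807 h = 2905200 s
ratio = min(1, 2*sqrt(1.56e-08*2905200/(pi*0.44^2)))
= 0.545950
M(t) = 3.0 * 0.545950 = 1.638%

1.638


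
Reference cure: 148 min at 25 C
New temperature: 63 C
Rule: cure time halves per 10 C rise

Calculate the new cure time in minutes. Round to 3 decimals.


factor = 2^((63-25)/10) = 13.9288
t_new = 148 / 13.9288 = 10.625 min

10.625


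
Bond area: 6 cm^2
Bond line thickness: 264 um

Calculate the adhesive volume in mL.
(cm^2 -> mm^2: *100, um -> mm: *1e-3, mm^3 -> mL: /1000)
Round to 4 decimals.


V = 6*100 * 264*1e-3 / 1000
= 0.1584 mL

0.1584


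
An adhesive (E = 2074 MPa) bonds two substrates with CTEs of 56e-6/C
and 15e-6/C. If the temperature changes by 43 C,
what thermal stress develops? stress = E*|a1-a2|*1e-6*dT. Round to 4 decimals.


Stress = 2074 * |56 - 15| * 1e-6 * 43
= 3.6565 MPa

3.6565


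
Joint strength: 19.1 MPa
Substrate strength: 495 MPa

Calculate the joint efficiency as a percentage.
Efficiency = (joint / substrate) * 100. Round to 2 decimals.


Efficiency = (19.1 / 495) * 100 = 3.86%

3.86


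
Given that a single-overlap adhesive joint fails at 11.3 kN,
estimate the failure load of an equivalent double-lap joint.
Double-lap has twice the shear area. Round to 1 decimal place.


Double-lap factor = 2
Expected load = 11.3 * 2 = 22.6 kN

22.6


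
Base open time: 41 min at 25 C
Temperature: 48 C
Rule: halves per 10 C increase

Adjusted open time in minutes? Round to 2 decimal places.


Acceleration = 2^((48-25)/10) = 4.9246
Open time = 41 / 4.9246 = 8.33 min

8.33


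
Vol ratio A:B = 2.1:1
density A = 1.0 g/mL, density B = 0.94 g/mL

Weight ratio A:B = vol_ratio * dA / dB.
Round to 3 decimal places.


Weight ratio = 2.1 * 1.0 / 0.94
= 2.234

2.234


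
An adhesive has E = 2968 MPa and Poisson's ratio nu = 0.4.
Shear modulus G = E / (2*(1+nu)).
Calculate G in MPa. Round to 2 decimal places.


G = 2968 / (2*(1+0.4))
= 2968 / 2.80
= 1060.00 MPa

1060.00


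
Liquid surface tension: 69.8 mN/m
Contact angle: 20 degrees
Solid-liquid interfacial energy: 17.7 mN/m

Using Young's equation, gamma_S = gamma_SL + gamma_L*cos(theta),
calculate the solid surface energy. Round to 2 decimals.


gamma_S = 17.7 + 69.8 * cos(20)
= 83.29 mN/m

83.29


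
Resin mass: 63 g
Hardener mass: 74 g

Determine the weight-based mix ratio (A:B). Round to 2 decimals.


Ratio = 63 / 74 = 0.85

0.85


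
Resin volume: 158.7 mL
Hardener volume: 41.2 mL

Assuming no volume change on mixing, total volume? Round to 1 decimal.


V_total = 158.7 + 41.2 = 199.9 mL

199.9


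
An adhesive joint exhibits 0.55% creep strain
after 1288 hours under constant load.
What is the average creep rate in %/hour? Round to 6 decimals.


Creep rate = strain / time
= 0.55 / 1288
= 0.000427 %/h

0.000427


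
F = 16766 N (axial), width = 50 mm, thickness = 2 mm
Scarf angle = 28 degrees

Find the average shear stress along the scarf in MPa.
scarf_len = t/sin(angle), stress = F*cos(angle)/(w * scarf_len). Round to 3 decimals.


scarf_len = 2/sin(28 deg) = 4.2601
cos(28 deg) = 0.882948
stress = 16766*0.882948/(50*4.2601) = 69.498 MPa

69.498


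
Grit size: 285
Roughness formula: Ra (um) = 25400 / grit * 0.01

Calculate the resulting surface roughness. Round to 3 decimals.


Ra = 25400 / 285 * 0.01
= 0.891 um

0.891


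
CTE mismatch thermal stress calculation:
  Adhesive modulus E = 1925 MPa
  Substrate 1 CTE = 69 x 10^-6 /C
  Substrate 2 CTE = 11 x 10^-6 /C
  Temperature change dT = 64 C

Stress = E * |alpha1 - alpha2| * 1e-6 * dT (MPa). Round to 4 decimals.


delta_alpha = |69 - 11| = 58 x 10^-6/C
Stress = 1925 * 58e-6 * 64
= 7.1456 MPa

7.1456


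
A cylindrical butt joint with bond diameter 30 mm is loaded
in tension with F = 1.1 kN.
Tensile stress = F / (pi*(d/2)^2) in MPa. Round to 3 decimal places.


Area = pi * (30/2)^2 = 706.8583 mm^2
Stress = 1.1*1000 / 706.8583
= 1.556 MPa

1.556


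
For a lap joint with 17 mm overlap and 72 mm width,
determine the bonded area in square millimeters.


Area = 17 * 72 = 1224 mm^2

1224


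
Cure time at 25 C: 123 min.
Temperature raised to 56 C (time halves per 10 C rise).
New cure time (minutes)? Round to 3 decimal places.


Acceleration factor = 2^(31/10) = 8.5742
New time = 123 / 8.5742 = 14.345 min

14.345


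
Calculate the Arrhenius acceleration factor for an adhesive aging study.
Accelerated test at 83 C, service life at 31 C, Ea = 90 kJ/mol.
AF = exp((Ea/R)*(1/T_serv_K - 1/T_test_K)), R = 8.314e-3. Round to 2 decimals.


T_test = 356.15 K, T_serv = 304.15 K
Ea/R = 90 / 0.008314 = 10825.11
AF = exp(10825.11 * (1/304.15 - 1/356.15))
= 180.65

180.65


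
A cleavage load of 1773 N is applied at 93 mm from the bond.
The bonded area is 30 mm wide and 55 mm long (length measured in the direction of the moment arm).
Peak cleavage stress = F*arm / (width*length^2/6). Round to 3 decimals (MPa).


Moment = 1773 * 93 = 164889 N*mm
Section modulus = 30 * 3025 / 6 = 90750 / 6 mm^3
Stress = 164889 / (90750 / 6) = 989334 / 90750
= 10.902 MPa

10.902


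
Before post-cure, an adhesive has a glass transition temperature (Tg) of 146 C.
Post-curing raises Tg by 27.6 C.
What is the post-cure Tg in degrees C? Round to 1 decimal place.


Tg_post = Tg_base + delta_Tg
= 146 + 27.6
= 173.6 C

173.6


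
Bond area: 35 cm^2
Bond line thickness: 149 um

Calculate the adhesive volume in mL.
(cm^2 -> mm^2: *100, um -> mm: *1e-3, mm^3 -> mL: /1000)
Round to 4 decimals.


V = 35*100 * 149*1e-3 / 1000
= 0.5215 mL

0.5215


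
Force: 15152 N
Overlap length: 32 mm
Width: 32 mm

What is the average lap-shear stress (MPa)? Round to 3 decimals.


Average shear stress = F / (overlap * width)
= 15152 / (32 * 32)
= 14.797 MPa

14.797


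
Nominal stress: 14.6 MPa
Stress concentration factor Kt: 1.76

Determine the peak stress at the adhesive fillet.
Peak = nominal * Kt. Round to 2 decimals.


Peak stress = 14.6 * 1.76
= 25.70 MPa

25.70


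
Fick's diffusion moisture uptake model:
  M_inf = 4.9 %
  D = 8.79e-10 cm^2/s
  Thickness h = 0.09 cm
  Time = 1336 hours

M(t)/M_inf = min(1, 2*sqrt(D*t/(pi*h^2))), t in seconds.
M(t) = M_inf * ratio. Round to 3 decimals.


t_sec = 1336 * 3600 = 4809600
ratio = 2*sqrt(8.79e-10*4809600/(pi*0.09^2))
= min(1, 0.815195)
= 0.815195
M(t) = 4.9 * 0.815195 = 3.994 %

3.994


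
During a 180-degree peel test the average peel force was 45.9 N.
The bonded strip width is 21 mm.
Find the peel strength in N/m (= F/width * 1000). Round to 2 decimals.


Peel strength = F/width * 1000
= 45.9 / 21 * 1000
= 2185.71 N/m

2185.71


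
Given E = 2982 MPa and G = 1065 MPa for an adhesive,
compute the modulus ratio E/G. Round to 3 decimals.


E/G ratio = 2982 / 1065 = 2.800

2.800


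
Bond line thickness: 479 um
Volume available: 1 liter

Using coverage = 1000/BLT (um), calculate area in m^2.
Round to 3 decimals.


1 L = 1e6 mm^3, thickness = 479 um = 0.479 mm
Area = 1e6 / 0.479 mm^2 = (1e6 / 0.479) / 1e6 m^2 = 1000 / 479 m^2
= 2.088 m^2

2.088


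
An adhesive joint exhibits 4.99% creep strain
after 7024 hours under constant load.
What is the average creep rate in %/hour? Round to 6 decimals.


Creep rate = strain / time
= 4.99 / 7024
= 0.000710 %/h

0.000710


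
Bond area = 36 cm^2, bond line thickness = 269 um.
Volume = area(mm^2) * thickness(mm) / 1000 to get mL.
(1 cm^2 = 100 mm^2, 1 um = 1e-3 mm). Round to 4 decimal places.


area_mm2 = 36 * 100 = 3600
blt_mm = 269 * 1e-3 = 0.269
vol_mm3 = 3600 * 0.269 = 968.4
vol_mL = 968.4 / 1000 = 0.9684 mL

0.9684


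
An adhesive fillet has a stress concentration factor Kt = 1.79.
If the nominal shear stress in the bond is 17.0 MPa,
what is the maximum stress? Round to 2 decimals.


Max stress = 17.0 * 1.79 = 30.43 MPa

30.43


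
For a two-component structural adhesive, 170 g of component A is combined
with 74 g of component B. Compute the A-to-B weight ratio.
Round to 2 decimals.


Weight ratio A:B = 170 / 74
= 2.30

2.30


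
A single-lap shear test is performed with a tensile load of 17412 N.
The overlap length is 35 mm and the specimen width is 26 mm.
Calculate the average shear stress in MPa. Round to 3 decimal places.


Shear stress = F / (overlap * width)
= 17412 / (35 * 26)
= 17412 / 910
= 19.134 MPa

19.134


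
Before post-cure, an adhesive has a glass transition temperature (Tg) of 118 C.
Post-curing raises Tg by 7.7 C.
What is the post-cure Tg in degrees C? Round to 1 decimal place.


Tg_post = Tg_base + delta_Tg
= 118 + 7.7
= 125.7 C

125.7


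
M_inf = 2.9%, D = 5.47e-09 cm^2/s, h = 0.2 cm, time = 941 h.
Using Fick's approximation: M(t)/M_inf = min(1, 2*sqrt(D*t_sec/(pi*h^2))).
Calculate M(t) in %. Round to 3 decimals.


t = 3387600 s
ratio = min(1, 2*sqrt(5.47e-09*3387600/(pi*0.0400)))
= 0.768006
M(t) = 2.9 * 0.768006 = 2.227%

2.227


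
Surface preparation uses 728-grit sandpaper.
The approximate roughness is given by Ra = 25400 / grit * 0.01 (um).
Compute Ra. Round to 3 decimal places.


Ra = 25400 / 728 * 0.01
= 254 / 728
= 0.349 um

0.349


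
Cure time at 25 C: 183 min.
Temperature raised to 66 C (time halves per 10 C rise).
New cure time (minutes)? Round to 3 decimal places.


Acceleration factor = 2^(41/10) = 17.1484
New time = 183 / 17.1484 = 10.672 min

10.672


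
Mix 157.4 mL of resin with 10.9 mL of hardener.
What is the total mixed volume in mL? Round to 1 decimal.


Total = 157.4 + 10.9 = 168.3 mL

168.3


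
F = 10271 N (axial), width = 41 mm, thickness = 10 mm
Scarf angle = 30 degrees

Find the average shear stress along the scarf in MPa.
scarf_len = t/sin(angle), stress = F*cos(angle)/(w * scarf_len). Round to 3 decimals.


scarf_len = 10/sin(30 deg) = 20.0000
cos(30 deg) = 0.866025
stress = 10271*0.866025/(41*20.0000) = 10.847 MPa

10.847


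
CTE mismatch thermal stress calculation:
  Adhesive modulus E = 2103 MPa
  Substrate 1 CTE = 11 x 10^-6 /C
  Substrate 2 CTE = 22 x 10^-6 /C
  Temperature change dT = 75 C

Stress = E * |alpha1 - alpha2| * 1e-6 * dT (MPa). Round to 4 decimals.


delta_alpha = |11 - 22| = 11 x 10^-6/C
Stress = 2103 * 11e-6 * 75
= 1.7350 MPa

1.7350


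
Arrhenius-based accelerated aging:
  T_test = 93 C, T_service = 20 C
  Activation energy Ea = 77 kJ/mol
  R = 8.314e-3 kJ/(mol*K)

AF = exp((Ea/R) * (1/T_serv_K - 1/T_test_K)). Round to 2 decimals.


T_test_K = 366.15, T_serv_K = 293.15
AF = exp((77/8.314e-3) * (1/293.15 - 1/366.15))
= 543.89

543.89


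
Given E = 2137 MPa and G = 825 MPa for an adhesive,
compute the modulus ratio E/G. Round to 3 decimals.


E/G ratio = 2137 / 825 = 2.590

2.590


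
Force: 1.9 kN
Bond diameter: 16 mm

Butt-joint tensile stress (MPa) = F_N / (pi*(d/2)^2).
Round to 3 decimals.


F_N = 1.9 * 1000 = 1900.0 N
A = pi*(8.0)^2 = 201.0619 mm^2
stress = 1900.0 / 201.0619 = 9.450 MPa

9.450


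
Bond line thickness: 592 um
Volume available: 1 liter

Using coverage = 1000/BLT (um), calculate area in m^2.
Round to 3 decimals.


1 L = 1e6 mm^3, thickness = 592 um = 0.592 mm
Area = 1e6 / 0.592 mm^2 = (1e6 / 0.592) / 1e6 m^2 = 1000 / 592 m^2
= 1.689 m^2

1.689


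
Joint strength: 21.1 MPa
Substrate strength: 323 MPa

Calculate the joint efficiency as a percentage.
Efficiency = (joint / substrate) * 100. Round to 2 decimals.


Efficiency = (21.1 / 323) * 100 = 6.53%

6.53


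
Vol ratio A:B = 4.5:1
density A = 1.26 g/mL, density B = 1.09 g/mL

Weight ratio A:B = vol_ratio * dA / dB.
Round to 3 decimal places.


Weight ratio = 4.5 * 1.26 / 1.09
= 5.202

5.202


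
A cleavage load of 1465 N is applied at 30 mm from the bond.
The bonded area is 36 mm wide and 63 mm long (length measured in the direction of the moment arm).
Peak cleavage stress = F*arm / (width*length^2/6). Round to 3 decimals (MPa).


Moment = 1465 * 30 = 43950 N*mm
Section modulus = 36 * 3969 / 6 = 142884 / 6 mm^3
Stress = 43950 / (142884 / 6) = 263700 / 142884
= 1.846 MPa

1.846


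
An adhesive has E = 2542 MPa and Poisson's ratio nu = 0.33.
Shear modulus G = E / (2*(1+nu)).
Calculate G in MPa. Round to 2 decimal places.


G = 2542 / (2*(1+0.33))
= 2542 / 2.66
= 955.64 MPa

955.64


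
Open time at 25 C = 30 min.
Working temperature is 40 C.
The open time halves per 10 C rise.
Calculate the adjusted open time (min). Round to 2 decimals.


factor = 2^((40 - 25) / 10) = 2.8284
ot = 30 / 2.8284 = 10.61 min

10.61


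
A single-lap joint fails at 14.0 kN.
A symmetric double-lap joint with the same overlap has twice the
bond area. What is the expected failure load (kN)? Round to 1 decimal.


Double-lap load = 2 * 14.0 = 28.0 kN

28.0


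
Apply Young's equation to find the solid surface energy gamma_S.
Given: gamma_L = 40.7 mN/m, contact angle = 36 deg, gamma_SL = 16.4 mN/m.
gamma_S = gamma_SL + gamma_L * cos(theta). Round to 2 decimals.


theta_rad = 36 * pi/180 = 0.628319
gamma_S = 16.4 + 40.7 * cos(0.628319)
= 49.33 mN/m

49.33


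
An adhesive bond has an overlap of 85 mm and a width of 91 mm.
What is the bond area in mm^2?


Bond area = overlap * width
= 85 * 91
= 7735 mm^2

7735


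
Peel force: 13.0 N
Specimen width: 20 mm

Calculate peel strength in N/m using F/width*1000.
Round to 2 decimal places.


Peel strength = 13.0 / 20 * 1000 = 650.00 N/m

650.00


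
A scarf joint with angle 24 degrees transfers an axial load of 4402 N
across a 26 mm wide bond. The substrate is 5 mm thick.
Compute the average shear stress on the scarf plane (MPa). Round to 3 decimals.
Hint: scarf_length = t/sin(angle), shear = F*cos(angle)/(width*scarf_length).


scarf_length = 5 / sin(24 deg) = 12.2930 mm
cos(24 deg) = 0.913545
shear stress = 4402 * 0.913545 / (26 * 12.2930)
= 12.582 MPa

12.582


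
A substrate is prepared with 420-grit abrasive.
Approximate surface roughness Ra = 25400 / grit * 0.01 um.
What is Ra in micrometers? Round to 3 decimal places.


Ra = 25400 / 420 * 0.01 = 0.605 um

0.605


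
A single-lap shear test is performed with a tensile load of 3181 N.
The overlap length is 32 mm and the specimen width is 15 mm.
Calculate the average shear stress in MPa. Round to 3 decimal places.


Shear stress = F / (overlap * width)
= 3181 / (32 * 15)
= 3181 / 480
= 6.627 MPa

6.627


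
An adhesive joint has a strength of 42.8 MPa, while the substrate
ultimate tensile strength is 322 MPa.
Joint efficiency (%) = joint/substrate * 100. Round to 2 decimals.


Efficiency = 42.8 / 322 * 100
= 13.29%

13.29


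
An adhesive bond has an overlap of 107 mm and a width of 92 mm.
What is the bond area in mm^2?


Bond area = overlap * width
= 107 * 92
= 9844 mm^2

9844


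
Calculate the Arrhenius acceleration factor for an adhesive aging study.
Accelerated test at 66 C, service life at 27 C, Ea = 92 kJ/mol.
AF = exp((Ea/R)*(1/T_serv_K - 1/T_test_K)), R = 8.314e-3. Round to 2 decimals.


T_test = 339.15 K, T_serv = 300.15 K
Ea/R = 92 / 0.008314 = 11065.67
AF = exp(11065.67 * (1/300.15 - 1/339.15))
= 69.37

69.37
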